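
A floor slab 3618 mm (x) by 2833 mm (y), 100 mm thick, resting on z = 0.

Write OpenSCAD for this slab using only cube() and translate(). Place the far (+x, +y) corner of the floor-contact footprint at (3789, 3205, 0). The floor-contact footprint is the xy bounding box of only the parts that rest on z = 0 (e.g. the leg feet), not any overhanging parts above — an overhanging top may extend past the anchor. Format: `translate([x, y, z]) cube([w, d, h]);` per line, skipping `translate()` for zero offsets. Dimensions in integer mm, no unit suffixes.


translate([171, 372, 0]) cube([3618, 2833, 100]);


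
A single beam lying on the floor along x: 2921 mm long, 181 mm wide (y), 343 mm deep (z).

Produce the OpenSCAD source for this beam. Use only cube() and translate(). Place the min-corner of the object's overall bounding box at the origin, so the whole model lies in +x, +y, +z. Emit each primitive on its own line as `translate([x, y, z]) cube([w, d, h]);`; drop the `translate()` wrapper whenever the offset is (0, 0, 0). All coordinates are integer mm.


cube([2921, 181, 343]);


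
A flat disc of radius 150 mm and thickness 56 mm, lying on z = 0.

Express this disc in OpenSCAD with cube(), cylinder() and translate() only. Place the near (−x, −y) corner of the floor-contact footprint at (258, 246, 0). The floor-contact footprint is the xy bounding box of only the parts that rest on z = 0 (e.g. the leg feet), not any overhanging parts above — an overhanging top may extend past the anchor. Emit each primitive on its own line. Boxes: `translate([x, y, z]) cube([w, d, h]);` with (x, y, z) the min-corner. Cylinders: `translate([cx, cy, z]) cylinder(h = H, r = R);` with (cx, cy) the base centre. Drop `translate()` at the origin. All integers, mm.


translate([408, 396, 0]) cylinder(h = 56, r = 150);


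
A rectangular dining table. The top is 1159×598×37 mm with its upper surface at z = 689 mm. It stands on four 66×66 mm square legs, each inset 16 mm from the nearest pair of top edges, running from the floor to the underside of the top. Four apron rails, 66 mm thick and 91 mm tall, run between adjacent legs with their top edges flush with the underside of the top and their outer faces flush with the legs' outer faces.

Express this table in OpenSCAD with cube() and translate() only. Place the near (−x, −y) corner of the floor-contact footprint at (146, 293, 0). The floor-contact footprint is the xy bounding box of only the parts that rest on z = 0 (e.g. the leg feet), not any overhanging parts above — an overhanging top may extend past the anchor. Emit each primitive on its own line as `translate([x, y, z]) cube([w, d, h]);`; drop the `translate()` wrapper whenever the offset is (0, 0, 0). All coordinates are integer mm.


// leg_h = 689 - 37 = 652
// apron z = 652 - 91 = 561
translate([130, 277, 652]) cube([1159, 598, 37]);
translate([146, 293, 0]) cube([66, 66, 652]);
translate([1207, 293, 0]) cube([66, 66, 652]);
translate([146, 793, 0]) cube([66, 66, 652]);
translate([1207, 793, 0]) cube([66, 66, 652]);
translate([212, 293, 561]) cube([995, 66, 91]);
translate([212, 793, 561]) cube([995, 66, 91]);
translate([146, 359, 561]) cube([66, 434, 91]);
translate([1207, 359, 561]) cube([66, 434, 91]);


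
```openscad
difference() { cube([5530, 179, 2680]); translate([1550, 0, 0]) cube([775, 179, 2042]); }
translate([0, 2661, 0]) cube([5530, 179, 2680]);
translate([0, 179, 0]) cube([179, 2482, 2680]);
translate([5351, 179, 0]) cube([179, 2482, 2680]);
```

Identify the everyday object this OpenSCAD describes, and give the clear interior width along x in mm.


A single room. The interior width is 5172 mm.

Four walls enclosing a rectangle with a door in the front wall — a room. Outside width 5530 minus two 179 mm walls gives 5172 mm.


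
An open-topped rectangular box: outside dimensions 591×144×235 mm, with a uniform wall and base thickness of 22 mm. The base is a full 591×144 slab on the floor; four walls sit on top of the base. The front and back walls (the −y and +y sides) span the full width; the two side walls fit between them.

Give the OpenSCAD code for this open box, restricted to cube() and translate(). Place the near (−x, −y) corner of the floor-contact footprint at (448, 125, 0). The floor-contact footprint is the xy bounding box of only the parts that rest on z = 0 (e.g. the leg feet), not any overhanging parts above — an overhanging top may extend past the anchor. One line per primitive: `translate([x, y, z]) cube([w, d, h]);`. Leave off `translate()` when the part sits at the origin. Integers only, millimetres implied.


translate([448, 125, 0]) cube([591, 144, 22]);
translate([448, 125, 22]) cube([591, 22, 213]);
translate([448, 247, 22]) cube([591, 22, 213]);
translate([448, 147, 22]) cube([22, 100, 213]);
translate([1017, 147, 22]) cube([22, 100, 213]);


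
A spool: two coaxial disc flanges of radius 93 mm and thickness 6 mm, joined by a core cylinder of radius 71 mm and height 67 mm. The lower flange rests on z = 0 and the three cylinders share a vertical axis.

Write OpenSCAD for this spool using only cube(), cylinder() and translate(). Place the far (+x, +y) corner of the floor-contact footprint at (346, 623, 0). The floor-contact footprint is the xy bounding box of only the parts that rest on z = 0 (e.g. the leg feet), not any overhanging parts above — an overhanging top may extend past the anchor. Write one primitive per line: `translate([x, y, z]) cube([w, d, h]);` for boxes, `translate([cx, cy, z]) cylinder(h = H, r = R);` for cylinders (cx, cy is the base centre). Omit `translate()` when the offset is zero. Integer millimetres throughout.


translate([253, 530, 0]) cylinder(h = 6, r = 93);
translate([253, 530, 6]) cylinder(h = 67, r = 71);
translate([253, 530, 73]) cylinder(h = 6, r = 93);


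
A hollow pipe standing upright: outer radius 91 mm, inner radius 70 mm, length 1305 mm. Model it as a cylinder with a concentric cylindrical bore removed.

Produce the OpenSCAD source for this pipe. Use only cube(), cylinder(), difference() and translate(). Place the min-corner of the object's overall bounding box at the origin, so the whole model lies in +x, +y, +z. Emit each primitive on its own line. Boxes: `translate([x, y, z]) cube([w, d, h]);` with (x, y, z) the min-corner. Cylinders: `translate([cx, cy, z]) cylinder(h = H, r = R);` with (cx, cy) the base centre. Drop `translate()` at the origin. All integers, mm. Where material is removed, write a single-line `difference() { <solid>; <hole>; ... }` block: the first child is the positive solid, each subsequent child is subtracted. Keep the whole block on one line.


difference() { translate([91, 91, 0]) cylinder(h = 1305, r = 91); translate([91, 91, 0]) cylinder(h = 1305, r = 70); }


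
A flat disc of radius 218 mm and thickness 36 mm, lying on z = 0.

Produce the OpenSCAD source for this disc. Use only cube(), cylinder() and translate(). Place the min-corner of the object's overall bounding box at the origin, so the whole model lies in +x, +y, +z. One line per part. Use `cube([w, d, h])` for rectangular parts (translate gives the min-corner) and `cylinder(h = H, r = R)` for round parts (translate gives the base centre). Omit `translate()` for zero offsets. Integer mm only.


translate([218, 218, 0]) cylinder(h = 36, r = 218);


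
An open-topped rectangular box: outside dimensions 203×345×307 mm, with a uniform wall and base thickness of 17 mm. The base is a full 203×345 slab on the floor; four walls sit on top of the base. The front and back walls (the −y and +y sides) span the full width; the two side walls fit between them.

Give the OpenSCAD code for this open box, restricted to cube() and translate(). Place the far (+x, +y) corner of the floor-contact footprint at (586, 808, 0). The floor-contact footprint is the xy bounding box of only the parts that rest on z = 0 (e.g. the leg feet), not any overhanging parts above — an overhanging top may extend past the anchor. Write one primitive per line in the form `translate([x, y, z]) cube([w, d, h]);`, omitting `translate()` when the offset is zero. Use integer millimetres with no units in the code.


translate([383, 463, 0]) cube([203, 345, 17]);
translate([383, 463, 17]) cube([203, 17, 290]);
translate([383, 791, 17]) cube([203, 17, 290]);
translate([383, 480, 17]) cube([17, 311, 290]);
translate([569, 480, 17]) cube([17, 311, 290]);


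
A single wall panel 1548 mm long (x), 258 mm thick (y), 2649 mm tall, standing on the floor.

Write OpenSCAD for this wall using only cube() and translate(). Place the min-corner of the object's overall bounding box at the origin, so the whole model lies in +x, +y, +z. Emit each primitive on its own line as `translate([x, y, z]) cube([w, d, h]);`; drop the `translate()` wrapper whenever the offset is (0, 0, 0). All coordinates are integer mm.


cube([1548, 258, 2649]);


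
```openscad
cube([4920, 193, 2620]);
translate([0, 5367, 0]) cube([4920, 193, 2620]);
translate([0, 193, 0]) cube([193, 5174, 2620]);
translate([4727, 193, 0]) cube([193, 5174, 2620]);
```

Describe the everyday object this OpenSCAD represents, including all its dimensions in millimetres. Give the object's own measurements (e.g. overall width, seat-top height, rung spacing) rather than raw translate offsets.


The wall frame of a small rectangular building: four walls, each 2620 mm tall and 193 mm thick, enclosing a footprint 4920 mm (x) by 5560 mm (y) outside-to-outside, with no floor or roof. The front and back walls (the −y and +y sides) span the full width; the two side walls fit between them.


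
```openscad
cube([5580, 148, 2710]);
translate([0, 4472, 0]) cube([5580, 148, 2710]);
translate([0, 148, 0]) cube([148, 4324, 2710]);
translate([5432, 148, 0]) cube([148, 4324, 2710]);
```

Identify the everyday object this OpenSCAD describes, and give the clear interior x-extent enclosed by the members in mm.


A house (or room) frame. The interior width is 5284 mm.

Four 2710 mm walls enclosing a rectangle with no floor or roof — a room or house frame. Outside width is 5580 mm and wall thickness is 148 mm, so the interior width is 5580 − 2 × 148 = 5284 mm.


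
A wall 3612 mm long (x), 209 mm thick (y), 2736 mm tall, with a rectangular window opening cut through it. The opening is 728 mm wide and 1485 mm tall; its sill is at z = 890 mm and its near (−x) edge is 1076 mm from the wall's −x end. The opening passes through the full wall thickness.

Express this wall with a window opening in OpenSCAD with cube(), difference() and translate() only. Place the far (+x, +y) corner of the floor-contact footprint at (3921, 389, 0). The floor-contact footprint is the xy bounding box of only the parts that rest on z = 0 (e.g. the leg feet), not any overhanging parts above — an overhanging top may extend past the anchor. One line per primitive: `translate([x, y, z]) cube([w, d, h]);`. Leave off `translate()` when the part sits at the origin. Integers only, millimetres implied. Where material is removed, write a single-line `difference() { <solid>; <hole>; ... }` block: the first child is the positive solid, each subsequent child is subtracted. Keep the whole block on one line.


difference() { translate([309, 180, 0]) cube([3612, 209, 2736]); translate([1385, 180, 890]) cube([728, 209, 1485]); }


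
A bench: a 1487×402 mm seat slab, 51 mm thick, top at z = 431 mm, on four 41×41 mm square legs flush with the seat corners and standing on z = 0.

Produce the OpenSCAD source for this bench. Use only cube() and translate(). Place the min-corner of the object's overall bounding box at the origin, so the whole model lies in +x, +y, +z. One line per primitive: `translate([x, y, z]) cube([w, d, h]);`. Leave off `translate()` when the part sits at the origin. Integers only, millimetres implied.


translate([0, 0, 380]) cube([1487, 402, 51]);
cube([41, 41, 380]);
translate([0, 361, 0]) cube([41, 41, 380]);
translate([1446, 0, 0]) cube([41, 41, 380]);
translate([1446, 361, 0]) cube([41, 41, 380]);


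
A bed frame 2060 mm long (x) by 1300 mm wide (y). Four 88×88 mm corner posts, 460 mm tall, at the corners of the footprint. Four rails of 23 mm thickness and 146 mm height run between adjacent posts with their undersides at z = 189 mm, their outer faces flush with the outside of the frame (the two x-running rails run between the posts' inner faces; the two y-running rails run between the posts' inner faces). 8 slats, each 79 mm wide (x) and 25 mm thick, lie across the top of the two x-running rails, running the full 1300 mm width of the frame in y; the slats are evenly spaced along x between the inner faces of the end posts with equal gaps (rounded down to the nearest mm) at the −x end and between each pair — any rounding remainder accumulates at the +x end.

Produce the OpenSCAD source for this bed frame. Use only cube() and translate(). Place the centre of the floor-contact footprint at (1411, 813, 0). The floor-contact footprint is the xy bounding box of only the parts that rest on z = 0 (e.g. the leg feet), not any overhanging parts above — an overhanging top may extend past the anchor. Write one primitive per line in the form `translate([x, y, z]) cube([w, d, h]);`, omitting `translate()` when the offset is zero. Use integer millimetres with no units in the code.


translate([381, 163, 0]) cube([88, 88, 460]);
translate([381, 1375, 0]) cube([88, 88, 460]);
translate([2353, 163, 0]) cube([88, 88, 460]);
translate([2353, 1375, 0]) cube([88, 88, 460]);
translate([469, 163, 189]) cube([1884, 23, 146]);
translate([469, 1440, 189]) cube([1884, 23, 146]);
translate([381, 251, 189]) cube([23, 1124, 146]);
translate([2418, 251, 189]) cube([23, 1124, 146]);
translate([608, 163, 335]) cube([79, 1300, 25]);
translate([826, 163, 335]) cube([79, 1300, 25]);
translate([1044, 163, 335]) cube([79, 1300, 25]);
translate([1262, 163, 335]) cube([79, 1300, 25]);
translate([1480, 163, 335]) cube([79, 1300, 25]);
translate([1698, 163, 335]) cube([79, 1300, 25]);
translate([1916, 163, 335]) cube([79, 1300, 25]);
translate([2134, 163, 335]) cube([79, 1300, 25]);


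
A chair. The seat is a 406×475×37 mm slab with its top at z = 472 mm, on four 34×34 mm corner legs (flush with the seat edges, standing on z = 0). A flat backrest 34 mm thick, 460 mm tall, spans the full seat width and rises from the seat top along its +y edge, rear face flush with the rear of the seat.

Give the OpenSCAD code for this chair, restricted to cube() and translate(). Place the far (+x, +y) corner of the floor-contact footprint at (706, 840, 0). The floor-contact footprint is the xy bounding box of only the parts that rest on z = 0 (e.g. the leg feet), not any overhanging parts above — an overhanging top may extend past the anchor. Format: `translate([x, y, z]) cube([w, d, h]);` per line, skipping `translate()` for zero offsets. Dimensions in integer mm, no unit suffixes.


translate([300, 365, 435]) cube([406, 475, 37]);
translate([300, 365, 0]) cube([34, 34, 435]);
translate([672, 365, 0]) cube([34, 34, 435]);
translate([300, 806, 0]) cube([34, 34, 435]);
translate([672, 806, 0]) cube([34, 34, 435]);
translate([300, 806, 472]) cube([406, 34, 460]);


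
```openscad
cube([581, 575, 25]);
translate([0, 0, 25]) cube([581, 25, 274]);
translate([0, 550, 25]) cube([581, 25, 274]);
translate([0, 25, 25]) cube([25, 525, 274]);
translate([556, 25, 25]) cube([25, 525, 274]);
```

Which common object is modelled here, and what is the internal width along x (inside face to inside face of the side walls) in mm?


An open box. The internal width is 531 mm.

A 581×575 base slab with four walls standing on it — an open box. The base is 581 mm wide and the walls are 25 mm thick, so the internal width is 581 − 2 × 25 = 531 mm.


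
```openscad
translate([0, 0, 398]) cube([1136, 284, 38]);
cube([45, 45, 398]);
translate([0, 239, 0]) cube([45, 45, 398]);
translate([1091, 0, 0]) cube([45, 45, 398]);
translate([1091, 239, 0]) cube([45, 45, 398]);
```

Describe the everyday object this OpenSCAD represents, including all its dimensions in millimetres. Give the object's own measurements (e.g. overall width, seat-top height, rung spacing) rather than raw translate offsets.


A bench: a 1136×284 mm seat slab, 38 mm thick, top at z = 436 mm, on four 45×45 mm square legs flush with the seat corners and standing on z = 0.


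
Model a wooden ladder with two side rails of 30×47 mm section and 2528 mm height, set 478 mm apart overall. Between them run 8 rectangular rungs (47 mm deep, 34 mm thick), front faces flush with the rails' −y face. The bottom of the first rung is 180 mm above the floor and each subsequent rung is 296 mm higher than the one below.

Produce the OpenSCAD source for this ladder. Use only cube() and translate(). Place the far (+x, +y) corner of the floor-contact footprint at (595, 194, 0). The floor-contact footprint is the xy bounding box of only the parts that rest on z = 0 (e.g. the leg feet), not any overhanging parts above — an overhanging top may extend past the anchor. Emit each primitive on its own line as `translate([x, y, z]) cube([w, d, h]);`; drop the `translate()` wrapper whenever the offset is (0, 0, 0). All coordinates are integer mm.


// rung span = 478 - 2*30 = 418
// rung[k] z = 180 + k*296
translate([117, 147, 0]) cube([30, 47, 2528]);
translate([565, 147, 0]) cube([30, 47, 2528]);
translate([147, 147, 180]) cube([418, 47, 34]);
translate([147, 147, 476]) cube([418, 47, 34]);
translate([147, 147, 772]) cube([418, 47, 34]);
translate([147, 147, 1068]) cube([418, 47, 34]);
translate([147, 147, 1364]) cube([418, 47, 34]);
translate([147, 147, 1660]) cube([418, 47, 34]);
translate([147, 147, 1956]) cube([418, 47, 34]);
translate([147, 147, 2252]) cube([418, 47, 34]);


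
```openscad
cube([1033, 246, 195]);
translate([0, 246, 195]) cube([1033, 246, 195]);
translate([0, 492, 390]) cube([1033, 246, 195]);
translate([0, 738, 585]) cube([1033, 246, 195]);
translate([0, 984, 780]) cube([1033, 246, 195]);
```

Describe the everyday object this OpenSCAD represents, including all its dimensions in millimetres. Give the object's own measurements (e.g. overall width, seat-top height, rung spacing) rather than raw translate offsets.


A straight staircase of 5 solid steps. Each step is 1033 mm wide (x), 246 mm deep (y, the going) and 195 mm tall (the rise). The first step rests on the floor; each subsequent step sits one going further in +y and one rise higher in +z, directly behind and above the previous step with no overlap.


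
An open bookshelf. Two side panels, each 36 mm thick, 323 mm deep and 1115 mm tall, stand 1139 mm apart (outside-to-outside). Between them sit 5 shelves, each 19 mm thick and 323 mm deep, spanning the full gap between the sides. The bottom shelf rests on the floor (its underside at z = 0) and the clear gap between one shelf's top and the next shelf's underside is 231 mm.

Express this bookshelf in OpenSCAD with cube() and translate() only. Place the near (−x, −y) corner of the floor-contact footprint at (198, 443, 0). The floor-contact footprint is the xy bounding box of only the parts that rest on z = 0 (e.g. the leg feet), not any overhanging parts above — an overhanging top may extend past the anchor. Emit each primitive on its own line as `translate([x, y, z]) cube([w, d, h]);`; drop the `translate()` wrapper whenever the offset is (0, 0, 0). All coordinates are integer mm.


translate([198, 443, 0]) cube([36, 323, 1115]);
translate([1301, 443, 0]) cube([36, 323, 1115]);
translate([234, 443, 0]) cube([1067, 323, 19]);
translate([234, 443, 250]) cube([1067, 323, 19]);
translate([234, 443, 500]) cube([1067, 323, 19]);
translate([234, 443, 750]) cube([1067, 323, 19]);
translate([234, 443, 1000]) cube([1067, 323, 19]);


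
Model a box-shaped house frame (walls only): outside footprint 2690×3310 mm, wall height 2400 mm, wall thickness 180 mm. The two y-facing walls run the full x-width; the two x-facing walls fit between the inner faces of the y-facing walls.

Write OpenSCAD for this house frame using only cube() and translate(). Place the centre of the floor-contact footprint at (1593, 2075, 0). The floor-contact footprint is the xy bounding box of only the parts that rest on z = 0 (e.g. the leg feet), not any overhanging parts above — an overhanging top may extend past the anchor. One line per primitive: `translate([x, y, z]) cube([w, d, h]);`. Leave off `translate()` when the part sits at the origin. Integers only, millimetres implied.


translate([248, 420, 0]) cube([2690, 180, 2400]);
translate([248, 3550, 0]) cube([2690, 180, 2400]);
translate([248, 600, 0]) cube([180, 2950, 2400]);
translate([2758, 600, 0]) cube([180, 2950, 2400]);


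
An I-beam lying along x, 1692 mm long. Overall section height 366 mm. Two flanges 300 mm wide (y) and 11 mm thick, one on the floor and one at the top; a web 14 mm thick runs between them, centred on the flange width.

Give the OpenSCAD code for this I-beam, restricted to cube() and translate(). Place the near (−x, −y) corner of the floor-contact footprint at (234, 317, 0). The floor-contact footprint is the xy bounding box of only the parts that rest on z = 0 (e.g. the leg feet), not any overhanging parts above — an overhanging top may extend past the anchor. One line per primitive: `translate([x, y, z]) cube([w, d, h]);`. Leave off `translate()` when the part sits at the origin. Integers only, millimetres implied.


translate([234, 317, 0]) cube([1692, 300, 11]);
translate([234, 460, 11]) cube([1692, 14, 344]);
translate([234, 317, 355]) cube([1692, 300, 11]);


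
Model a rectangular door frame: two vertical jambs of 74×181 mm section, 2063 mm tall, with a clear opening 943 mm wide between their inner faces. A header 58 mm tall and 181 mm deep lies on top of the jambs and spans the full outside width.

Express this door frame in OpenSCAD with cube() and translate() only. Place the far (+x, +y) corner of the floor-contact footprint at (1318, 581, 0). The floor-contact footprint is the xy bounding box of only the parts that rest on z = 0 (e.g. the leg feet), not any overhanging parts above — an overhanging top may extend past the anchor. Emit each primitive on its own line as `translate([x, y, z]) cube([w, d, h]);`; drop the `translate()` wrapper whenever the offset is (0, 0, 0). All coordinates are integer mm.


translate([227, 400, 0]) cube([74, 181, 2063]);
translate([1244, 400, 0]) cube([74, 181, 2063]);
translate([227, 400, 2063]) cube([1091, 181, 58]);


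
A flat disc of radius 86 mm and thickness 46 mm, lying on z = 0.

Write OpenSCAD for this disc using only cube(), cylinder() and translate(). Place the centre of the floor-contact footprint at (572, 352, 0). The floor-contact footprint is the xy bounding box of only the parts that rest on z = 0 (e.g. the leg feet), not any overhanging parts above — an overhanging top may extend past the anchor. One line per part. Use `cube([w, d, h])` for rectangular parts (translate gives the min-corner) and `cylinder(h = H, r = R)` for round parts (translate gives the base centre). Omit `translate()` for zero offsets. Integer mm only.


translate([572, 352, 0]) cylinder(h = 46, r = 86);


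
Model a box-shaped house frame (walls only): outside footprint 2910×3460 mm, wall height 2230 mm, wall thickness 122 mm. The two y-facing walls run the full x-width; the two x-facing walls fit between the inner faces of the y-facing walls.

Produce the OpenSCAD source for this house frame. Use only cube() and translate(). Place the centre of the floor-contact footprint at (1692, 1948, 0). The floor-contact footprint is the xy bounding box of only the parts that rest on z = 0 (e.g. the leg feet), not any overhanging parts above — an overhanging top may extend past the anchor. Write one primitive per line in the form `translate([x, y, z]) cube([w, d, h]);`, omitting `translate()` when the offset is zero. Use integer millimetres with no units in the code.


translate([237, 218, 0]) cube([2910, 122, 2230]);
translate([237, 3556, 0]) cube([2910, 122, 2230]);
translate([237, 340, 0]) cube([122, 3216, 2230]);
translate([3025, 340, 0]) cube([122, 3216, 2230]);


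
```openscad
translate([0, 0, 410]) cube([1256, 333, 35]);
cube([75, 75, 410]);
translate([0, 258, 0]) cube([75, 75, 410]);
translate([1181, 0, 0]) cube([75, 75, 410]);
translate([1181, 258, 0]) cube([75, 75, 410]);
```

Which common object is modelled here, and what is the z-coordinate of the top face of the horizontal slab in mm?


A bench. The seat-top height is 445 mm.

A long slab on four corner posts — a bench. The slab sits at z = 410 with thickness 35, so the top is 410 + 35 = 445 mm.


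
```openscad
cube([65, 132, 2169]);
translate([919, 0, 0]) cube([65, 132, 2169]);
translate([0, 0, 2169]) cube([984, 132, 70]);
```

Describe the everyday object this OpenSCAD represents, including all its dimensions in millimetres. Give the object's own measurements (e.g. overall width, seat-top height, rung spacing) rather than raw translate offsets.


A door frame. The clear opening is 854 mm wide and 2169 mm high. Two 65 mm wide jambs, 132 mm deep, stand either side of the opening from the floor to the top of the opening. A 70 mm thick head sits across the top of both jambs, spanning the full outside width of the frame.


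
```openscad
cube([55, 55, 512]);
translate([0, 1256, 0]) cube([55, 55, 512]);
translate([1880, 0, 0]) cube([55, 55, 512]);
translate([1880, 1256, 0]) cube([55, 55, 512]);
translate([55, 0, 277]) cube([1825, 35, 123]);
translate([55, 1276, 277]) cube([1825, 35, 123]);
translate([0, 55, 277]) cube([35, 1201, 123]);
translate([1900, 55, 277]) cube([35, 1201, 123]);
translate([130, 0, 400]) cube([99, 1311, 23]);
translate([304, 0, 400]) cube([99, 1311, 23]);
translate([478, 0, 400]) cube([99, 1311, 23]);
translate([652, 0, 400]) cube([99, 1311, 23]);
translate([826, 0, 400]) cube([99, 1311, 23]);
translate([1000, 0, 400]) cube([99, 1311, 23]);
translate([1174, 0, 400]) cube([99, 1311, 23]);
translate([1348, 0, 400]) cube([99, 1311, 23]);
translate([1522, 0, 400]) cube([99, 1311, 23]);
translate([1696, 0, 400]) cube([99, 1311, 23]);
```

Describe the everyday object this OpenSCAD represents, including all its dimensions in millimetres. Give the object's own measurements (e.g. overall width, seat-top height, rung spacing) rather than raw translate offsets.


A bed frame 1935 mm long (x) by 1311 mm wide (y). Four 55×55 mm corner posts, 512 mm tall, at the corners of the footprint. Four rails of 35 mm thickness and 123 mm height run between adjacent posts with their undersides at z = 277 mm, their outer faces flush with the outside of the frame (the two x-running rails run between the posts' inner faces; the two y-running rails run between the posts' inner faces). 10 slats, each 99 mm wide (x) and 23 mm thick, lie across the top of the two x-running rails, running the full 1311 mm width of the frame in y; along x they sit between the end posts with a 75 mm gap after the −x posts and between neighbouring slats, leaving 85 mm before the +x posts.


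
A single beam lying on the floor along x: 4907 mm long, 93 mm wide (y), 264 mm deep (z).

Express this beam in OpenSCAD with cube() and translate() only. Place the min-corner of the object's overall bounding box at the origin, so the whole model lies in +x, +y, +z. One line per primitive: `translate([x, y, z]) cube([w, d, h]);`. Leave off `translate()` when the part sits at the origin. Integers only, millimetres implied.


cube([4907, 93, 264]);


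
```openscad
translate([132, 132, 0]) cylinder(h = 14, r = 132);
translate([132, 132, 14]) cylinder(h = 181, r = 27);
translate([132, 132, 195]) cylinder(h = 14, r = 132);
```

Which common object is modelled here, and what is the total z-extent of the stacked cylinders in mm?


A spool. The overall height is 209 mm.

Three coaxial cylinders, large–small–large — a spool. Two 14 mm flanges and a 181 mm core give 14 + 181 + 14 = 209 mm.


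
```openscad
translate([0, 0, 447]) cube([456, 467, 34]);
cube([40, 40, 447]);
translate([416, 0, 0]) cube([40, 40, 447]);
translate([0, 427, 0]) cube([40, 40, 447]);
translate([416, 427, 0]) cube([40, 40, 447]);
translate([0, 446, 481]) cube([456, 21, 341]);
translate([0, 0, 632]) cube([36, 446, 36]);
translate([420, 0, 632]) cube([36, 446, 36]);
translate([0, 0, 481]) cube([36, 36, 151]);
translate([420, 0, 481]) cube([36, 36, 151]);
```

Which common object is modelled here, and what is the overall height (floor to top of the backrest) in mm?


A chair. The overall height is 822 mm.

A slab on four corner posts with a tall panel at the back — a chair. The seat slab sits at z = 447 with thickness 34, and the 341 mm backrest starts at the seat top, so the overall height is 447 + 34 + 341 = 822 mm.


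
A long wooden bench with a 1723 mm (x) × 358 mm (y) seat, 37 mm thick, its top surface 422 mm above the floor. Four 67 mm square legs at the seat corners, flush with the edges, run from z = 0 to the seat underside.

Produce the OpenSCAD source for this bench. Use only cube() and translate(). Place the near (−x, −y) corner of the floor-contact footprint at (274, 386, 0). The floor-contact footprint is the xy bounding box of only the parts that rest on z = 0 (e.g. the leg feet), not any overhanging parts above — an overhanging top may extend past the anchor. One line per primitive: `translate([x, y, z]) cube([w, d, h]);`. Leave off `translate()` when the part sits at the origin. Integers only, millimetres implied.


translate([274, 386, 385]) cube([1723, 358, 37]);
translate([274, 386, 0]) cube([67, 67, 385]);
translate([274, 677, 0]) cube([67, 67, 385]);
translate([1930, 386, 0]) cube([67, 67, 385]);
translate([1930, 677, 0]) cube([67, 67, 385]);


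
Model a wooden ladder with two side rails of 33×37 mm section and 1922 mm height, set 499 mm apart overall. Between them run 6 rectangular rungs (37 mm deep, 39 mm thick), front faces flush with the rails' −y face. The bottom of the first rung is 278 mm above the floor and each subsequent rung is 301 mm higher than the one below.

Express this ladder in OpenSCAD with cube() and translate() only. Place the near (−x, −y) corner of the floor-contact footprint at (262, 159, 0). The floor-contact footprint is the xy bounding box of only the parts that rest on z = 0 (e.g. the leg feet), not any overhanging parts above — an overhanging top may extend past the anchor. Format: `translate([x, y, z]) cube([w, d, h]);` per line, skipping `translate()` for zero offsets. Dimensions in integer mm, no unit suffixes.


translate([262, 159, 0]) cube([33, 37, 1922]);
translate([728, 159, 0]) cube([33, 37, 1922]);
translate([295, 159, 278]) cube([433, 37, 39]);
translate([295, 159, 579]) cube([433, 37, 39]);
translate([295, 159, 880]) cube([433, 37, 39]);
translate([295, 159, 1181]) cube([433, 37, 39]);
translate([295, 159, 1482]) cube([433, 37, 39]);
translate([295, 159, 1783]) cube([433, 37, 39]);


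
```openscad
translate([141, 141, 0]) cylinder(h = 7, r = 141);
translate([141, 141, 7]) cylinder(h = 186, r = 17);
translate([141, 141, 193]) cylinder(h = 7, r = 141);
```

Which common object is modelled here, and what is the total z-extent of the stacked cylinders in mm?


A spool. The overall height is 200 mm.

Three coaxial cylinders, large–small–large — a spool. Two 7 mm flanges and a 186 mm core give 7 + 186 + 7 = 200 mm.


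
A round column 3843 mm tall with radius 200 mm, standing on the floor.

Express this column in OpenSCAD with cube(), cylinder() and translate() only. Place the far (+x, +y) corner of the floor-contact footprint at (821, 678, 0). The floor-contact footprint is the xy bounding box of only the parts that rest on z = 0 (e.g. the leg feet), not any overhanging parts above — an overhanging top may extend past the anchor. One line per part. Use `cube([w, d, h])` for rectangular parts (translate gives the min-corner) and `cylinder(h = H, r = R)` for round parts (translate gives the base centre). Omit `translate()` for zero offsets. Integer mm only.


translate([621, 478, 0]) cylinder(h = 3843, r = 200);


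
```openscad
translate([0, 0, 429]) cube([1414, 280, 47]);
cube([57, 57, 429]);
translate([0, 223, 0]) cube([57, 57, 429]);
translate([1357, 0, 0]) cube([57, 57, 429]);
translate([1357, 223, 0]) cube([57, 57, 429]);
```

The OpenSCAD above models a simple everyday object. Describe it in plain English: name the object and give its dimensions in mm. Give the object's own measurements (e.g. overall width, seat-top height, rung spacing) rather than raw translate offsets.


A long wooden bench with a 1414 mm (x) × 280 mm (y) seat, 47 mm thick, its top surface 476 mm above the floor. Four 57 mm square legs at the seat corners, flush with the edges, run from z = 0 to the seat underside.


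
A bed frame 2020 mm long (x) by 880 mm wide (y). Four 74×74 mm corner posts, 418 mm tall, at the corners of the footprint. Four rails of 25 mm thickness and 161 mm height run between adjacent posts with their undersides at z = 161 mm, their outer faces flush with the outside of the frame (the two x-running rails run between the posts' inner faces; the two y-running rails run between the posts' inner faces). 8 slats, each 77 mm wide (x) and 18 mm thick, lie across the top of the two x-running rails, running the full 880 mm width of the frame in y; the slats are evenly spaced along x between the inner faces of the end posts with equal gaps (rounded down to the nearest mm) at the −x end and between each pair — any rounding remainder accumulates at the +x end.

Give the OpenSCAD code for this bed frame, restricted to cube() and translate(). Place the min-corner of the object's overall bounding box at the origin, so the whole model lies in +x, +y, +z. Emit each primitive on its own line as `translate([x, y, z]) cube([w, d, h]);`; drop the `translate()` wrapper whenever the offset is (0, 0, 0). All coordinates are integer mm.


cube([74, 74, 418]);
translate([0, 806, 0]) cube([74, 74, 418]);
translate([1946, 0, 0]) cube([74, 74, 418]);
translate([1946, 806, 0]) cube([74, 74, 418]);
translate([74, 0, 161]) cube([1872, 25, 161]);
translate([74, 855, 161]) cube([1872, 25, 161]);
translate([0, 74, 161]) cube([25, 732, 161]);
translate([1995, 74, 161]) cube([25, 732, 161]);
translate([213, 0, 322]) cube([77, 880, 18]);
translate([429, 0, 322]) cube([77, 880, 18]);
translate([645, 0, 322]) cube([77, 880, 18]);
translate([861, 0, 322]) cube([77, 880, 18]);
translate([1077, 0, 322]) cube([77, 880, 18]);
translate([1293, 0, 322]) cube([77, 880, 18]);
translate([1509, 0, 322]) cube([77, 880, 18]);
translate([1725, 0, 322]) cube([77, 880, 18]);


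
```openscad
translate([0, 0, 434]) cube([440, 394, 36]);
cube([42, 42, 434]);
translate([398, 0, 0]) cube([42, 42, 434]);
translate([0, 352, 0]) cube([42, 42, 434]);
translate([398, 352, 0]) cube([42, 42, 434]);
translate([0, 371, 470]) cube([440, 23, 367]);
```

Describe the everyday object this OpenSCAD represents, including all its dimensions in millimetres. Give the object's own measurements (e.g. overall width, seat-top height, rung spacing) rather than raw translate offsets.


A chair. The seat is a 440×394×36 mm slab with its top at z = 470 mm, on four 42×42 mm corner legs (flush with the seat edges, standing on z = 0). A flat backrest 23 mm thick, 367 mm tall, spans the full seat width and rises from the seat top along its +y edge, rear face flush with the rear of the seat.


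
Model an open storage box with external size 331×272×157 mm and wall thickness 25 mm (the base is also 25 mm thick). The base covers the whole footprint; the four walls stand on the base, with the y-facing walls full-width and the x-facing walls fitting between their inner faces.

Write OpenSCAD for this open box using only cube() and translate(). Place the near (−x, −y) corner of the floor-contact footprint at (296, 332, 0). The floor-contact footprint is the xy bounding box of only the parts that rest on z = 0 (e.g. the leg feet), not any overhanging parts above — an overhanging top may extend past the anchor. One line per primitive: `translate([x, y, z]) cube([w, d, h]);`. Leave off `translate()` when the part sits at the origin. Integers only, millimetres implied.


translate([296, 332, 0]) cube([331, 272, 25]);
translate([296, 332, 25]) cube([331, 25, 132]);
translate([296, 579, 25]) cube([331, 25, 132]);
translate([296, 357, 25]) cube([25, 222, 132]);
translate([602, 357, 25]) cube([25, 222, 132]);


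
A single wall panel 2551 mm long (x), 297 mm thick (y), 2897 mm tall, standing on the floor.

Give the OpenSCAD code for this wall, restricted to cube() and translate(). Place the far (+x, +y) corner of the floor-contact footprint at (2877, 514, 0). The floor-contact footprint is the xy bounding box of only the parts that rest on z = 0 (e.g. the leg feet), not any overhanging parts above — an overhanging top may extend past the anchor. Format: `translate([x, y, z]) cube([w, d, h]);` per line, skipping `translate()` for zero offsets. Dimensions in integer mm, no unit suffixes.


translate([326, 217, 0]) cube([2551, 297, 2897]);


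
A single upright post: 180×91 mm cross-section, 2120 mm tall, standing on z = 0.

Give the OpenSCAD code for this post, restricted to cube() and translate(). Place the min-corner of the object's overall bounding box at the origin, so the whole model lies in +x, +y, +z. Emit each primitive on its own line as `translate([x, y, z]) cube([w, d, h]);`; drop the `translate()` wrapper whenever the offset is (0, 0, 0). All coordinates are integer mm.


cube([180, 91, 2120]);


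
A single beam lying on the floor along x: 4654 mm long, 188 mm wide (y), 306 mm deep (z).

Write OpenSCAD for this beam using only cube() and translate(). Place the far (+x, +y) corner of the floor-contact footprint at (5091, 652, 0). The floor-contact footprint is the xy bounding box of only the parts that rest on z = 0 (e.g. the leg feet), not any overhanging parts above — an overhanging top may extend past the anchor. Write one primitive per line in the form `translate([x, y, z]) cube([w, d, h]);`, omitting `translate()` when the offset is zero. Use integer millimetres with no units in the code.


translate([437, 464, 0]) cube([4654, 188, 306]);


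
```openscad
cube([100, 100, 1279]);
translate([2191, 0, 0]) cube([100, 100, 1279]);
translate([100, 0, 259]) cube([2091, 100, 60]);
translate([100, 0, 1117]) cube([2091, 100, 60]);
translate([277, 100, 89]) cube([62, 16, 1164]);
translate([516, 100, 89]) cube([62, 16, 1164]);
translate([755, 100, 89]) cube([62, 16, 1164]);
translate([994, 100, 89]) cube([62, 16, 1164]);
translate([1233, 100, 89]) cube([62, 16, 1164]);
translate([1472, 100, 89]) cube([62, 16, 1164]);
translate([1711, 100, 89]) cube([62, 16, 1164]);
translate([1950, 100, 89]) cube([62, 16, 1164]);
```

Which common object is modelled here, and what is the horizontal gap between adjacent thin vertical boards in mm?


A fence section. The picket gap is 177 mm.

Two posts, two rails, 8 pickets — a fence section. Span 2091 mm holds 8 pickets of 62 mm with 9 equal gaps: ⌊(2091 − 8·62) / 9⌋ = 177 mm.


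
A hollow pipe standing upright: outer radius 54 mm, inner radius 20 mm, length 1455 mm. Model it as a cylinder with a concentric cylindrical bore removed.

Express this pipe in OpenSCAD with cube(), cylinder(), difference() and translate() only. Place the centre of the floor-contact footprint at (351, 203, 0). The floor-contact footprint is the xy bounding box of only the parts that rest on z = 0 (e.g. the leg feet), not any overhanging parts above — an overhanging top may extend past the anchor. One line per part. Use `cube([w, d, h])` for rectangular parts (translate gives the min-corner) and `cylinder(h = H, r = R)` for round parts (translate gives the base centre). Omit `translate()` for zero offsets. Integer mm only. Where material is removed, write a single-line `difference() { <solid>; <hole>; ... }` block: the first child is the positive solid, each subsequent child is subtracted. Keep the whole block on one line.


difference() { translate([351, 203, 0]) cylinder(h = 1455, r = 54); translate([351, 203, 0]) cylinder(h = 1455, r = 20); }
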